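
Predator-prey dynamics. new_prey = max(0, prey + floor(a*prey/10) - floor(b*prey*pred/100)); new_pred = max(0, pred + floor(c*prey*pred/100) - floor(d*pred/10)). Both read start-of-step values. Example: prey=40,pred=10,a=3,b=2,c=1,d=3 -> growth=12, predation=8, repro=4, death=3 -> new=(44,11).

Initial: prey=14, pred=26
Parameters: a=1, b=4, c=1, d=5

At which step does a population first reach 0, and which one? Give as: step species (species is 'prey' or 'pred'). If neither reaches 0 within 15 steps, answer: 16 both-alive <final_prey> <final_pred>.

Step 1: prey: 14+1-14=1; pred: 26+3-13=16
Step 2: prey: 1+0-0=1; pred: 16+0-8=8
Step 3: prey: 1+0-0=1; pred: 8+0-4=4
Step 4: prey: 1+0-0=1; pred: 4+0-2=2
Step 5: prey: 1+0-0=1; pred: 2+0-1=1
Step 6: prey: 1+0-0=1; pred: 1+0-0=1
Steps 7-15: state stable at prey=1, pred=1 (no change)
No extinction within 15 steps

Answer: 16 both-alive 1 1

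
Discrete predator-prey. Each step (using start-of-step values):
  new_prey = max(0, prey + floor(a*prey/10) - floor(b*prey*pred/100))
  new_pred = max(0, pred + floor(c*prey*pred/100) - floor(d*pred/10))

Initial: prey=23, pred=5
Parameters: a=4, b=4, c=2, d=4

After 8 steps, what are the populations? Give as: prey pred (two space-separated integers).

Step 1: prey: 23+9-4=28; pred: 5+2-2=5
Step 2: prey: 28+11-5=34; pred: 5+2-2=5
Step 3: prey: 34+13-6=41; pred: 5+3-2=6
Step 4: prey: 41+16-9=48; pred: 6+4-2=8
Step 5: prey: 48+19-15=52; pred: 8+7-3=12
Step 6: prey: 52+20-24=48; pred: 12+12-4=20
Step 7: prey: 48+19-38=29; pred: 20+19-8=31
Step 8: prey: 29+11-35=5; pred: 31+17-12=36

Answer: 5 36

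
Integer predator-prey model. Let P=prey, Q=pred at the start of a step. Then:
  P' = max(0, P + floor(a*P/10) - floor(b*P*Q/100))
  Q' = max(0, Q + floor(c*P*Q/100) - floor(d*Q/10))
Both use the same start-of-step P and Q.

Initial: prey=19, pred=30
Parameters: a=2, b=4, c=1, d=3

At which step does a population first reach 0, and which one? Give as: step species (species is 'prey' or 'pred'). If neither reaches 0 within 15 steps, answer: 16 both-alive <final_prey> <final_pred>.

Answer: 1 prey

Derivation:
Step 1: prey: 19+3-22=0; pred: 30+5-9=26
First extinction: prey at step 1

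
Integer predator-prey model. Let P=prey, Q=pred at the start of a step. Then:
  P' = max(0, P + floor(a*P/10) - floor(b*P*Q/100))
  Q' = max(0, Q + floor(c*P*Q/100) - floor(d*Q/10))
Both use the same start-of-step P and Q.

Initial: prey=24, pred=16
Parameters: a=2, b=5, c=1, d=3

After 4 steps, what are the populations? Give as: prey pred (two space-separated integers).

Step 1: prey: 24+4-19=9; pred: 16+3-4=15
Step 2: prey: 9+1-6=4; pred: 15+1-4=12
Step 3: prey: 4+0-2=2; pred: 12+0-3=9
Step 4: prey: 2+0-0=2; pred: 9+0-2=7

Answer: 2 7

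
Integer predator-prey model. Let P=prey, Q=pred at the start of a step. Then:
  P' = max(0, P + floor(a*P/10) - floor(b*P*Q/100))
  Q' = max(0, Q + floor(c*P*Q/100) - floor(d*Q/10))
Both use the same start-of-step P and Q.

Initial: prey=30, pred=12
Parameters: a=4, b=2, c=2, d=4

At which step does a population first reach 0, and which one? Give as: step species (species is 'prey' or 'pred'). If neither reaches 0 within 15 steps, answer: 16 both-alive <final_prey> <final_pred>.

Step 1: prey: 30+12-7=35; pred: 12+7-4=15
Step 2: prey: 35+14-10=39; pred: 15+10-6=19
Step 3: prey: 39+15-14=40; pred: 19+14-7=26
Step 4: prey: 40+16-20=36; pred: 26+20-10=36
Step 5: prey: 36+14-25=25; pred: 36+25-14=47
Step 6: prey: 25+10-23=12; pred: 47+23-18=52
Step 7: prey: 12+4-12=4; pred: 52+12-20=44
Step 8: prey: 4+1-3=2; pred: 44+3-17=30
Step 9: prey: 2+0-1=1; pred: 30+1-12=19
Step 10: prey: 1+0-0=1; pred: 19+0-7=12
Step 11: prey: 1+0-0=1; pred: 12+0-4=8
Step 12: prey: 1+0-0=1; pred: 8+0-3=5
Step 13: prey: 1+0-0=1; pred: 5+0-2=3
Step 14: prey: 1+0-0=1; pred: 3+0-1=2
Step 15: prey: 1+0-0=1; pred: 2+0-0=2
No extinction within 15 steps

Answer: 16 both-alive 1 2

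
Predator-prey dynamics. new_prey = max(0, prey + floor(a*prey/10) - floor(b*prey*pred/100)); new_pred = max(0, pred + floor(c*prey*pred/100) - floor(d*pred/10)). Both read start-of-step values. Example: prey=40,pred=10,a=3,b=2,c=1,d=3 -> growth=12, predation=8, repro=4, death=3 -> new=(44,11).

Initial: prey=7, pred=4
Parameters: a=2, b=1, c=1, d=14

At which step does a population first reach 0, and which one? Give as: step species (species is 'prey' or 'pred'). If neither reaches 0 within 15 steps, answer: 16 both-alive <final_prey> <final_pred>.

Step 1: prey: 7+1-0=8; pred: 4+0-5=0
First extinction: pred at step 1

Answer: 1 pred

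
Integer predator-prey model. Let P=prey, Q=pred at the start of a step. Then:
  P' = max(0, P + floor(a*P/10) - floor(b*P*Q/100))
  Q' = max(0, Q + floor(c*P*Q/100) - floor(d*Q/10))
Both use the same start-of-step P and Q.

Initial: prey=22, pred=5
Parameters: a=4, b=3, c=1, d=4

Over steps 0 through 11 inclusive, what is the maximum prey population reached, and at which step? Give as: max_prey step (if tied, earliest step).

Step 1: prey: 22+8-3=27; pred: 5+1-2=4
Step 2: prey: 27+10-3=34; pred: 4+1-1=4
Step 3: prey: 34+13-4=43; pred: 4+1-1=4
Step 4: prey: 43+17-5=55; pred: 4+1-1=4
Step 5: prey: 55+22-6=71; pred: 4+2-1=5
Step 6: prey: 71+28-10=89; pred: 5+3-2=6
Step 7: prey: 89+35-16=108; pred: 6+5-2=9
Step 8: prey: 108+43-29=122; pred: 9+9-3=15
Step 9: prey: 122+48-54=116; pred: 15+18-6=27
Step 10: prey: 116+46-93=69; pred: 27+31-10=48
Step 11: prey: 69+27-99=0; pred: 48+33-19=62
Max prey = 122 at step 8

Answer: 122 8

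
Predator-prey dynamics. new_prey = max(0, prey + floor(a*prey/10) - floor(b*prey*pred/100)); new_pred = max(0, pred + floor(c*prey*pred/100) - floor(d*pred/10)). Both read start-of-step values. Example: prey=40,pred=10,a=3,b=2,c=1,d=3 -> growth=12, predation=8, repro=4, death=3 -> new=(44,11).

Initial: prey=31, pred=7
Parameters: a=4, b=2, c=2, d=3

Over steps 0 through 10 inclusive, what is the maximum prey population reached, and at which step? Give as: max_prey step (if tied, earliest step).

Step 1: prey: 31+12-4=39; pred: 7+4-2=9
Step 2: prey: 39+15-7=47; pred: 9+7-2=14
Step 3: prey: 47+18-13=52; pred: 14+13-4=23
Step 4: prey: 52+20-23=49; pred: 23+23-6=40
Step 5: prey: 49+19-39=29; pred: 40+39-12=67
Step 6: prey: 29+11-38=2; pred: 67+38-20=85
Step 7: prey: 2+0-3=0; pred: 85+3-25=63
Step 8: prey: 0+0-0=0; pred: 63+0-18=45
Step 9: prey: 0+0-0=0; pred: 45+0-13=32
Step 10: prey: 0+0-0=0; pred: 32+0-9=23
Max prey = 52 at step 3

Answer: 52 3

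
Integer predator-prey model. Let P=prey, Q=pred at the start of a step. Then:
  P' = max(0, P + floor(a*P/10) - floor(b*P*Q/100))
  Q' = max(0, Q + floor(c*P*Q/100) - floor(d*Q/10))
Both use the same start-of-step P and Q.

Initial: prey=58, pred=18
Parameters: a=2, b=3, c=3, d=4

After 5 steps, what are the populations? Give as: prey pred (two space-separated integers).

Answer: 0 17

Derivation:
Step 1: prey: 58+11-31=38; pred: 18+31-7=42
Step 2: prey: 38+7-47=0; pred: 42+47-16=73
Step 3: prey: 0+0-0=0; pred: 73+0-29=44
Step 4: prey: 0+0-0=0; pred: 44+0-17=27
Step 5: prey: 0+0-0=0; pred: 27+0-10=17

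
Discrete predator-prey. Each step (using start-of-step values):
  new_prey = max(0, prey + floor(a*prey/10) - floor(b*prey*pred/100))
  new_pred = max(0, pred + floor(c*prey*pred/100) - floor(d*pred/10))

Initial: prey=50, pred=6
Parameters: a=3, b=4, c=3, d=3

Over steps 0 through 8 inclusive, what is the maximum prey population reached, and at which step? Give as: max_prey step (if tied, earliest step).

Answer: 53 1

Derivation:
Step 1: prey: 50+15-12=53; pred: 6+9-1=14
Step 2: prey: 53+15-29=39; pred: 14+22-4=32
Step 3: prey: 39+11-49=1; pred: 32+37-9=60
Step 4: prey: 1+0-2=0; pred: 60+1-18=43
Step 5: prey: 0+0-0=0; pred: 43+0-12=31
Step 6: prey: 0+0-0=0; pred: 31+0-9=22
Step 7: prey: 0+0-0=0; pred: 22+0-6=16
Step 8: prey: 0+0-0=0; pred: 16+0-4=12
Max prey = 53 at step 1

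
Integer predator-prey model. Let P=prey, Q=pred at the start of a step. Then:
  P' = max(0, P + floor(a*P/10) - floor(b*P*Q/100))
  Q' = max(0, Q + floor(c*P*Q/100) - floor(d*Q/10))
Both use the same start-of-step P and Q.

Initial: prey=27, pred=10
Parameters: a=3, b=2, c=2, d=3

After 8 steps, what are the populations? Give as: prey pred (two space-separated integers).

Answer: 3 30

Derivation:
Step 1: prey: 27+8-5=30; pred: 10+5-3=12
Step 2: prey: 30+9-7=32; pred: 12+7-3=16
Step 3: prey: 32+9-10=31; pred: 16+10-4=22
Step 4: prey: 31+9-13=27; pred: 22+13-6=29
Step 5: prey: 27+8-15=20; pred: 29+15-8=36
Step 6: prey: 20+6-14=12; pred: 36+14-10=40
Step 7: prey: 12+3-9=6; pred: 40+9-12=37
Step 8: prey: 6+1-4=3; pred: 37+4-11=30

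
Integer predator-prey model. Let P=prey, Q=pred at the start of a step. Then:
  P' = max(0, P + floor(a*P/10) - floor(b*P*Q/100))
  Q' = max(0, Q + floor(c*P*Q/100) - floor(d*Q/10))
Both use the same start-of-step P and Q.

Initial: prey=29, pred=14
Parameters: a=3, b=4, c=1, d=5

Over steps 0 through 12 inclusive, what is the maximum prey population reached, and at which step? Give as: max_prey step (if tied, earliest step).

Answer: 123 12

Derivation:
Step 1: prey: 29+8-16=21; pred: 14+4-7=11
Step 2: prey: 21+6-9=18; pred: 11+2-5=8
Step 3: prey: 18+5-5=18; pred: 8+1-4=5
Step 4: prey: 18+5-3=20; pred: 5+0-2=3
Step 5: prey: 20+6-2=24; pred: 3+0-1=2
Step 6: prey: 24+7-1=30; pred: 2+0-1=1
Step 7: prey: 30+9-1=38; pred: 1+0-0=1
Step 8: prey: 38+11-1=48; pred: 1+0-0=1
Step 9: prey: 48+14-1=61; pred: 1+0-0=1
Step 10: prey: 61+18-2=77; pred: 1+0-0=1
Step 11: prey: 77+23-3=97; pred: 1+0-0=1
Step 12: prey: 97+29-3=123; pred: 1+0-0=1
Max prey = 123 at step 12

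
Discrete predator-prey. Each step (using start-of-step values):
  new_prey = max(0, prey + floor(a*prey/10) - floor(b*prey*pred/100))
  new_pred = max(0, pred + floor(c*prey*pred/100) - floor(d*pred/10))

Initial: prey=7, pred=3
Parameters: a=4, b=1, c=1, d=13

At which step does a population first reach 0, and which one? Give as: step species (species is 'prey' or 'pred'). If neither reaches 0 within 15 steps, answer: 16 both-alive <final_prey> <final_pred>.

Answer: 1 pred

Derivation:
Step 1: prey: 7+2-0=9; pred: 3+0-3=0
First extinction: pred at step 1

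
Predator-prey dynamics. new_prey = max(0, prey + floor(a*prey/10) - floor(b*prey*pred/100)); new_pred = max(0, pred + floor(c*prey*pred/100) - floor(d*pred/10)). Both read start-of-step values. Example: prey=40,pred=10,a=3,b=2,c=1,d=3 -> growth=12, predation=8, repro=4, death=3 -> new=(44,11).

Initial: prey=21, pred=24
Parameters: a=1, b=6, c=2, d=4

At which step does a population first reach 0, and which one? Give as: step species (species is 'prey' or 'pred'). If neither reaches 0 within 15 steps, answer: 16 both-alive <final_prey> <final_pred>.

Step 1: prey: 21+2-30=0; pred: 24+10-9=25
First extinction: prey at step 1

Answer: 1 prey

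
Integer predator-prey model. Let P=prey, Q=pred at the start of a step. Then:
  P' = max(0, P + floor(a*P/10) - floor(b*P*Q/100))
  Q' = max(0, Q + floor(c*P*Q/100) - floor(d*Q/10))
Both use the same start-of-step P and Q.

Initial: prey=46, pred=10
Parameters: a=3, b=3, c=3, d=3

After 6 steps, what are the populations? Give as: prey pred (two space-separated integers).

Step 1: prey: 46+13-13=46; pred: 10+13-3=20
Step 2: prey: 46+13-27=32; pred: 20+27-6=41
Step 3: prey: 32+9-39=2; pred: 41+39-12=68
Step 4: prey: 2+0-4=0; pred: 68+4-20=52
Step 5: prey: 0+0-0=0; pred: 52+0-15=37
Step 6: prey: 0+0-0=0; pred: 37+0-11=26

Answer: 0 26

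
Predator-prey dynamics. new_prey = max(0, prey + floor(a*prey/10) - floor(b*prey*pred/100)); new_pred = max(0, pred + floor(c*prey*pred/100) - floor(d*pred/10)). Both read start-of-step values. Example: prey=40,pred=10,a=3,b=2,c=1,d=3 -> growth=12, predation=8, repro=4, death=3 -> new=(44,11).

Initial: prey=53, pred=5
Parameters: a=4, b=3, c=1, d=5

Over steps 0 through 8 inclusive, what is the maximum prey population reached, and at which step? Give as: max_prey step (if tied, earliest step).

Answer: 130 5

Derivation:
Step 1: prey: 53+21-7=67; pred: 5+2-2=5
Step 2: prey: 67+26-10=83; pred: 5+3-2=6
Step 3: prey: 83+33-14=102; pred: 6+4-3=7
Step 4: prey: 102+40-21=121; pred: 7+7-3=11
Step 5: prey: 121+48-39=130; pred: 11+13-5=19
Step 6: prey: 130+52-74=108; pred: 19+24-9=34
Step 7: prey: 108+43-110=41; pred: 34+36-17=53
Step 8: prey: 41+16-65=0; pred: 53+21-26=48
Max prey = 130 at step 5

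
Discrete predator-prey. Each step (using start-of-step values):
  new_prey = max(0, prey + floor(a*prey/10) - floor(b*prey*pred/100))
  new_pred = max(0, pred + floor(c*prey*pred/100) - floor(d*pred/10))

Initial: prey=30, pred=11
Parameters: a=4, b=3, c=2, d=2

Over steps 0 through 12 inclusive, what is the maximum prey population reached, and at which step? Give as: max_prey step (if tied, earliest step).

Answer: 33 1

Derivation:
Step 1: prey: 30+12-9=33; pred: 11+6-2=15
Step 2: prey: 33+13-14=32; pred: 15+9-3=21
Step 3: prey: 32+12-20=24; pred: 21+13-4=30
Step 4: prey: 24+9-21=12; pred: 30+14-6=38
Step 5: prey: 12+4-13=3; pred: 38+9-7=40
Step 6: prey: 3+1-3=1; pred: 40+2-8=34
Step 7: prey: 1+0-1=0; pred: 34+0-6=28
Step 8: prey: 0+0-0=0; pred: 28+0-5=23
Step 9: prey: 0+0-0=0; pred: 23+0-4=19
Step 10: prey: 0+0-0=0; pred: 19+0-3=16
Step 11: prey: 0+0-0=0; pred: 16+0-3=13
Step 12: prey: 0+0-0=0; pred: 13+0-2=11
Max prey = 33 at step 1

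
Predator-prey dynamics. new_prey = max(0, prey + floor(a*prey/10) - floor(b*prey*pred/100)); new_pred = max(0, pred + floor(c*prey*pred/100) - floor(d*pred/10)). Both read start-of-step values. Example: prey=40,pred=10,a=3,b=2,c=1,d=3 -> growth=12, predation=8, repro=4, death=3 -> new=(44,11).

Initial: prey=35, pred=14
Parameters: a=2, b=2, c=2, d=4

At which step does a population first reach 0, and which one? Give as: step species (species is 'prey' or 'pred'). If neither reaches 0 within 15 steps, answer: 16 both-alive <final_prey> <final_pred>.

Answer: 16 both-alive 14 2

Derivation:
Step 1: prey: 35+7-9=33; pred: 14+9-5=18
Step 2: prey: 33+6-11=28; pred: 18+11-7=22
Step 3: prey: 28+5-12=21; pred: 22+12-8=26
Step 4: prey: 21+4-10=15; pred: 26+10-10=26
Step 5: prey: 15+3-7=11; pred: 26+7-10=23
Step 6: prey: 11+2-5=8; pred: 23+5-9=19
Step 7: prey: 8+1-3=6; pred: 19+3-7=15
Step 8: prey: 6+1-1=6; pred: 15+1-6=10
Step 9: prey: 6+1-1=6; pred: 10+1-4=7
Step 10: prey: 6+1-0=7; pred: 7+0-2=5
Step 11: prey: 7+1-0=8; pred: 5+0-2=3
Step 12: prey: 8+1-0=9; pred: 3+0-1=2
Step 13: prey: 9+1-0=10; pred: 2+0-0=2
Step 14: prey: 10+2-0=12; pred: 2+0-0=2
Step 15: prey: 12+2-0=14; pred: 2+0-0=2
No extinction within 15 steps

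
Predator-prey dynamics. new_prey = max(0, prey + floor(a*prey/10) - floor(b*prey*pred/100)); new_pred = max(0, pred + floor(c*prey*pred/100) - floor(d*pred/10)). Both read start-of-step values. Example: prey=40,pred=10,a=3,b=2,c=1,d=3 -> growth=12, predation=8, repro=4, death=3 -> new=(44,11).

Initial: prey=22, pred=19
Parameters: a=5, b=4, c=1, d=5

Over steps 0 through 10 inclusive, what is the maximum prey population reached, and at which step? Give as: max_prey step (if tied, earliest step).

Answer: 209 10

Derivation:
Step 1: prey: 22+11-16=17; pred: 19+4-9=14
Step 2: prey: 17+8-9=16; pred: 14+2-7=9
Step 3: prey: 16+8-5=19; pred: 9+1-4=6
Step 4: prey: 19+9-4=24; pred: 6+1-3=4
Step 5: prey: 24+12-3=33; pred: 4+0-2=2
Step 6: prey: 33+16-2=47; pred: 2+0-1=1
Step 7: prey: 47+23-1=69; pred: 1+0-0=1
Step 8: prey: 69+34-2=101; pred: 1+0-0=1
Step 9: prey: 101+50-4=147; pred: 1+1-0=2
Step 10: prey: 147+73-11=209; pred: 2+2-1=3
Max prey = 209 at step 10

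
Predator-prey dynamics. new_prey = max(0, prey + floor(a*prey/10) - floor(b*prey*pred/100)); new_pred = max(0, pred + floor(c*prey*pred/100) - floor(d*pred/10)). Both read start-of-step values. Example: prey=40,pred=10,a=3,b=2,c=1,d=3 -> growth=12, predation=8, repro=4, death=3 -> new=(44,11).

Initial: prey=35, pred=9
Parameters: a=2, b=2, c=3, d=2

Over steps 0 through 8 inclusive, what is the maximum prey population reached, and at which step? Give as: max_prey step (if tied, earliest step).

Answer: 36 1

Derivation:
Step 1: prey: 35+7-6=36; pred: 9+9-1=17
Step 2: prey: 36+7-12=31; pred: 17+18-3=32
Step 3: prey: 31+6-19=18; pred: 32+29-6=55
Step 4: prey: 18+3-19=2; pred: 55+29-11=73
Step 5: prey: 2+0-2=0; pred: 73+4-14=63
Step 6: prey: 0+0-0=0; pred: 63+0-12=51
Step 7: prey: 0+0-0=0; pred: 51+0-10=41
Step 8: prey: 0+0-0=0; pred: 41+0-8=33
Max prey = 36 at step 1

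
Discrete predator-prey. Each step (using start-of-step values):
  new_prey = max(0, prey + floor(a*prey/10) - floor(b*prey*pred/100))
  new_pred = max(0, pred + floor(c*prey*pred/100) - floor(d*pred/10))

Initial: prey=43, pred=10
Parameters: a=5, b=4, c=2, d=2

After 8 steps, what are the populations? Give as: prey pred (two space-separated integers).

Step 1: prey: 43+21-17=47; pred: 10+8-2=16
Step 2: prey: 47+23-30=40; pred: 16+15-3=28
Step 3: prey: 40+20-44=16; pred: 28+22-5=45
Step 4: prey: 16+8-28=0; pred: 45+14-9=50
Step 5: prey: 0+0-0=0; pred: 50+0-10=40
Step 6: prey: 0+0-0=0; pred: 40+0-8=32
Step 7: prey: 0+0-0=0; pred: 32+0-6=26
Step 8: prey: 0+0-0=0; pred: 26+0-5=21

Answer: 0 21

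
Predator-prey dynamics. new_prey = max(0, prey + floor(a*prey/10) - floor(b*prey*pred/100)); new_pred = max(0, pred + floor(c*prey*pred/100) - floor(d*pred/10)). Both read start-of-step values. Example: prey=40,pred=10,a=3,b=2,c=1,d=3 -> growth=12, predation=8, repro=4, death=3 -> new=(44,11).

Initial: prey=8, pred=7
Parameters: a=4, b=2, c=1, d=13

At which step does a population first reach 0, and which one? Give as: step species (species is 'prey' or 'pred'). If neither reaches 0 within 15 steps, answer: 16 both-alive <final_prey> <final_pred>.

Step 1: prey: 8+3-1=10; pred: 7+0-9=0
First extinction: pred at step 1

Answer: 1 pred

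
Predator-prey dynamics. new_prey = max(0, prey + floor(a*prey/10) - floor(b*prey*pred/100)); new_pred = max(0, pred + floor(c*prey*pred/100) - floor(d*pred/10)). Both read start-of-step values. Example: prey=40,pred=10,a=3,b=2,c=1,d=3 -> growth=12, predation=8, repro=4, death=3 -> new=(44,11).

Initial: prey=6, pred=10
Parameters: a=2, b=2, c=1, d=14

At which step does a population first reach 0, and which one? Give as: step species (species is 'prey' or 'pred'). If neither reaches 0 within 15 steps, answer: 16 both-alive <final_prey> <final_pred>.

Step 1: prey: 6+1-1=6; pred: 10+0-14=0
First extinction: pred at step 1

Answer: 1 pred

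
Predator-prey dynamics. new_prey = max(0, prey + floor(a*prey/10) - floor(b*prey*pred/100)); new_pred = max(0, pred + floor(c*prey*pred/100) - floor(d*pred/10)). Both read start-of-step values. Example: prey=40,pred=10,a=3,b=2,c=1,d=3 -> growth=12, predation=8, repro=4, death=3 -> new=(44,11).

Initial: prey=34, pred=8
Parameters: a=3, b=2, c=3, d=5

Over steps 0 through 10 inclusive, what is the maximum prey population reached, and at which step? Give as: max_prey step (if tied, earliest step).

Answer: 41 2

Derivation:
Step 1: prey: 34+10-5=39; pred: 8+8-4=12
Step 2: prey: 39+11-9=41; pred: 12+14-6=20
Step 3: prey: 41+12-16=37; pred: 20+24-10=34
Step 4: prey: 37+11-25=23; pred: 34+37-17=54
Step 5: prey: 23+6-24=5; pred: 54+37-27=64
Step 6: prey: 5+1-6=0; pred: 64+9-32=41
Step 7: prey: 0+0-0=0; pred: 41+0-20=21
Step 8: prey: 0+0-0=0; pred: 21+0-10=11
Step 9: prey: 0+0-0=0; pred: 11+0-5=6
Step 10: prey: 0+0-0=0; pred: 6+0-3=3
Max prey = 41 at step 2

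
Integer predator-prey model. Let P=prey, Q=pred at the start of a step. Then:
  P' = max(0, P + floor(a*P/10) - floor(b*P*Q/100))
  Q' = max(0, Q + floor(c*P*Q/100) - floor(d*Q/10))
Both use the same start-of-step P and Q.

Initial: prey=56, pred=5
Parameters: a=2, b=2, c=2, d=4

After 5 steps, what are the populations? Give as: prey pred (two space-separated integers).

Answer: 9 69

Derivation:
Step 1: prey: 56+11-5=62; pred: 5+5-2=8
Step 2: prey: 62+12-9=65; pred: 8+9-3=14
Step 3: prey: 65+13-18=60; pred: 14+18-5=27
Step 4: prey: 60+12-32=40; pred: 27+32-10=49
Step 5: prey: 40+8-39=9; pred: 49+39-19=69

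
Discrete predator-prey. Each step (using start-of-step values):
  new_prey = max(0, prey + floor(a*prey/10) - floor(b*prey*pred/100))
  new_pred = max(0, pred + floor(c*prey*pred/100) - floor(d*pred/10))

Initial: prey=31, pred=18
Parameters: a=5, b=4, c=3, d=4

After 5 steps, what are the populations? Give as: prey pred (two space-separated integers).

Step 1: prey: 31+15-22=24; pred: 18+16-7=27
Step 2: prey: 24+12-25=11; pred: 27+19-10=36
Step 3: prey: 11+5-15=1; pred: 36+11-14=33
Step 4: prey: 1+0-1=0; pred: 33+0-13=20
Step 5: prey: 0+0-0=0; pred: 20+0-8=12

Answer: 0 12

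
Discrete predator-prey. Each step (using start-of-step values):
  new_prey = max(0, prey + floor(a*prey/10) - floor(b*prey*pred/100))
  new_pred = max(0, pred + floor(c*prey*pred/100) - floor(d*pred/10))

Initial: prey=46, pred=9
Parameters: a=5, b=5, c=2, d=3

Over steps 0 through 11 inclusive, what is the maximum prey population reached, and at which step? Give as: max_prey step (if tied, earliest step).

Answer: 49 1

Derivation:
Step 1: prey: 46+23-20=49; pred: 9+8-2=15
Step 2: prey: 49+24-36=37; pred: 15+14-4=25
Step 3: prey: 37+18-46=9; pred: 25+18-7=36
Step 4: prey: 9+4-16=0; pred: 36+6-10=32
Step 5: prey: 0+0-0=0; pred: 32+0-9=23
Step 6: prey: 0+0-0=0; pred: 23+0-6=17
Step 7: prey: 0+0-0=0; pred: 17+0-5=12
Step 8: prey: 0+0-0=0; pred: 12+0-3=9
Step 9: prey: 0+0-0=0; pred: 9+0-2=7
Step 10: prey: 0+0-0=0; pred: 7+0-2=5
Step 11: prey: 0+0-0=0; pred: 5+0-1=4
Max prey = 49 at step 1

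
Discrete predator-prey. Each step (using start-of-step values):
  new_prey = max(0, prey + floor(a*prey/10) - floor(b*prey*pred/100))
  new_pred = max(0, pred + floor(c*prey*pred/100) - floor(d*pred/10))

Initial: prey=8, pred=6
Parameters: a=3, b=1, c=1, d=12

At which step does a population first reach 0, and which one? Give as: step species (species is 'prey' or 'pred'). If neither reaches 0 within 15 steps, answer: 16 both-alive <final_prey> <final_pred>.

Answer: 1 pred

Derivation:
Step 1: prey: 8+2-0=10; pred: 6+0-7=0
First extinction: pred at step 1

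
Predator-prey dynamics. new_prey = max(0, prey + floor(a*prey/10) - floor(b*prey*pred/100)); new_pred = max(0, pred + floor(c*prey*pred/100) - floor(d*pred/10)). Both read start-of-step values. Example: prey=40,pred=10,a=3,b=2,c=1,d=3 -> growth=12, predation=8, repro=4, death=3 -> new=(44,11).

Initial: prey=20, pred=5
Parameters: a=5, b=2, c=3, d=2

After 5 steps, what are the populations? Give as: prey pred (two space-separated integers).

Answer: 30 116

Derivation:
Step 1: prey: 20+10-2=28; pred: 5+3-1=7
Step 2: prey: 28+14-3=39; pred: 7+5-1=11
Step 3: prey: 39+19-8=50; pred: 11+12-2=21
Step 4: prey: 50+25-21=54; pred: 21+31-4=48
Step 5: prey: 54+27-51=30; pred: 48+77-9=116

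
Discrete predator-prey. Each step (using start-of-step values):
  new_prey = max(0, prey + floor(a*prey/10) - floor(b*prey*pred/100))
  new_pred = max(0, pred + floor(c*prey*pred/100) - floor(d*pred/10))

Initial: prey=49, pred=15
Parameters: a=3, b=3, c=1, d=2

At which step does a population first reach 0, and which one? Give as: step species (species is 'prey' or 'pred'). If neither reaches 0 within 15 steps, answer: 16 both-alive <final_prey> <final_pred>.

Answer: 16 both-alive 2 4

Derivation:
Step 1: prey: 49+14-22=41; pred: 15+7-3=19
Step 2: prey: 41+12-23=30; pred: 19+7-3=23
Step 3: prey: 30+9-20=19; pred: 23+6-4=25
Step 4: prey: 19+5-14=10; pred: 25+4-5=24
Step 5: prey: 10+3-7=6; pred: 24+2-4=22
Step 6: prey: 6+1-3=4; pred: 22+1-4=19
Step 7: prey: 4+1-2=3; pred: 19+0-3=16
Step 8: prey: 3+0-1=2; pred: 16+0-3=13
Step 9: prey: 2+0-0=2; pred: 13+0-2=11
Step 10: prey: 2+0-0=2; pred: 11+0-2=9
Step 11: prey: 2+0-0=2; pred: 9+0-1=8
Step 12: prey: 2+0-0=2; pred: 8+0-1=7
Step 13: prey: 2+0-0=2; pred: 7+0-1=6
Step 14: prey: 2+0-0=2; pred: 6+0-1=5
Step 15: prey: 2+0-0=2; pred: 5+0-1=4
No extinction within 15 steps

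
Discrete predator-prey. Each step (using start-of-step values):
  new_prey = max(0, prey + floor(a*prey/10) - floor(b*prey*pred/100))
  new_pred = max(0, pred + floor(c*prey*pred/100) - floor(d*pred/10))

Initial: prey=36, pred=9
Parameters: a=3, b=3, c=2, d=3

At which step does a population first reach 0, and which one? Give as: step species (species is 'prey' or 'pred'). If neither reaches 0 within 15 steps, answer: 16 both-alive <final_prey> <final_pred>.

Answer: 16 both-alive 1 3

Derivation:
Step 1: prey: 36+10-9=37; pred: 9+6-2=13
Step 2: prey: 37+11-14=34; pred: 13+9-3=19
Step 3: prey: 34+10-19=25; pred: 19+12-5=26
Step 4: prey: 25+7-19=13; pred: 26+13-7=32
Step 5: prey: 13+3-12=4; pred: 32+8-9=31
Step 6: prey: 4+1-3=2; pred: 31+2-9=24
Step 7: prey: 2+0-1=1; pred: 24+0-7=17
Step 8: prey: 1+0-0=1; pred: 17+0-5=12
Step 9: prey: 1+0-0=1; pred: 12+0-3=9
Step 10: prey: 1+0-0=1; pred: 9+0-2=7
Step 11: prey: 1+0-0=1; pred: 7+0-2=5
Step 12: prey: 1+0-0=1; pred: 5+0-1=4
Step 13: prey: 1+0-0=1; pred: 4+0-1=3
Step 14: prey: 1+0-0=1; pred: 3+0-0=3
Steps 15-15: state stable at prey=1, pred=3 (no change)
No extinction within 15 steps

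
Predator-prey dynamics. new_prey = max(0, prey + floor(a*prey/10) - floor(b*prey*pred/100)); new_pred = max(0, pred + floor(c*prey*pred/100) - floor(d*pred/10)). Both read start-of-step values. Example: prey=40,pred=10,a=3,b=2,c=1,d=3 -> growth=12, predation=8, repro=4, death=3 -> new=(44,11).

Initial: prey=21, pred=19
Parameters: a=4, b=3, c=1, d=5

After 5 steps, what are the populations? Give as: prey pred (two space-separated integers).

Step 1: prey: 21+8-11=18; pred: 19+3-9=13
Step 2: prey: 18+7-7=18; pred: 13+2-6=9
Step 3: prey: 18+7-4=21; pred: 9+1-4=6
Step 4: prey: 21+8-3=26; pred: 6+1-3=4
Step 5: prey: 26+10-3=33; pred: 4+1-2=3

Answer: 33 3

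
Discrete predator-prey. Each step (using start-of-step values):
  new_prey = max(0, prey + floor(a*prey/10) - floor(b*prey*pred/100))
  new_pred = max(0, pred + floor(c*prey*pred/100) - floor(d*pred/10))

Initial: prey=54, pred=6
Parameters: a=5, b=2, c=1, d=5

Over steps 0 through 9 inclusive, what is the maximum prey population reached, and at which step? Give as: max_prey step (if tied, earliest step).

Step 1: prey: 54+27-6=75; pred: 6+3-3=6
Step 2: prey: 75+37-9=103; pred: 6+4-3=7
Step 3: prey: 103+51-14=140; pred: 7+7-3=11
Step 4: prey: 140+70-30=180; pred: 11+15-5=21
Step 5: prey: 180+90-75=195; pred: 21+37-10=48
Step 6: prey: 195+97-187=105; pred: 48+93-24=117
Step 7: prey: 105+52-245=0; pred: 117+122-58=181
Step 8: prey: 0+0-0=0; pred: 181+0-90=91
Step 9: prey: 0+0-0=0; pred: 91+0-45=46
Max prey = 195 at step 5

Answer: 195 5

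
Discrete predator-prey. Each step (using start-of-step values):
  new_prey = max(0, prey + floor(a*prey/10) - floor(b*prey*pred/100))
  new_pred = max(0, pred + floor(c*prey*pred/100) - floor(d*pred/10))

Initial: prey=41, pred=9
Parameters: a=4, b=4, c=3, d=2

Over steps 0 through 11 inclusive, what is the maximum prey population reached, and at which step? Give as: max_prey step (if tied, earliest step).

Step 1: prey: 41+16-14=43; pred: 9+11-1=19
Step 2: prey: 43+17-32=28; pred: 19+24-3=40
Step 3: prey: 28+11-44=0; pred: 40+33-8=65
Step 4: prey: 0+0-0=0; pred: 65+0-13=52
Step 5: prey: 0+0-0=0; pred: 52+0-10=42
Step 6: prey: 0+0-0=0; pred: 42+0-8=34
Step 7: prey: 0+0-0=0; pred: 34+0-6=28
Step 8: prey: 0+0-0=0; pred: 28+0-5=23
Step 9: prey: 0+0-0=0; pred: 23+0-4=19
Step 10: prey: 0+0-0=0; pred: 19+0-3=16
Step 11: prey: 0+0-0=0; pred: 16+0-3=13
Max prey = 43 at step 1

Answer: 43 1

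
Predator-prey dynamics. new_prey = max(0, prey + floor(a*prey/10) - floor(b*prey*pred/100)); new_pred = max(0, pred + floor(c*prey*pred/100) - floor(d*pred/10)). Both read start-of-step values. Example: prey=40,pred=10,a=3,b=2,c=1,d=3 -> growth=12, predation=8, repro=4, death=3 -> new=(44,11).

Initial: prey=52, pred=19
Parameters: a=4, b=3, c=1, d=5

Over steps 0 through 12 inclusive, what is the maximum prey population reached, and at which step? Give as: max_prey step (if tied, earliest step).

Answer: 121 12

Derivation:
Step 1: prey: 52+20-29=43; pred: 19+9-9=19
Step 2: prey: 43+17-24=36; pred: 19+8-9=18
Step 3: prey: 36+14-19=31; pred: 18+6-9=15
Step 4: prey: 31+12-13=30; pred: 15+4-7=12
Step 5: prey: 30+12-10=32; pred: 12+3-6=9
Step 6: prey: 32+12-8=36; pred: 9+2-4=7
Step 7: prey: 36+14-7=43; pred: 7+2-3=6
Step 8: prey: 43+17-7=53; pred: 6+2-3=5
Step 9: prey: 53+21-7=67; pred: 5+2-2=5
Step 10: prey: 67+26-10=83; pred: 5+3-2=6
Step 11: prey: 83+33-14=102; pred: 6+4-3=7
Step 12: prey: 102+40-21=121; pred: 7+7-3=11
Max prey = 121 at step 12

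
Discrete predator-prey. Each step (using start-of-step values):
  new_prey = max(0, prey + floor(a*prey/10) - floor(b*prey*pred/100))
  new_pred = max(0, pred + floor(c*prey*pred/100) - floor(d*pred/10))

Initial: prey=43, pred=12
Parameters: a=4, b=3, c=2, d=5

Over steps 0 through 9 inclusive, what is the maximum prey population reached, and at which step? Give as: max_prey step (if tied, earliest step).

Step 1: prey: 43+17-15=45; pred: 12+10-6=16
Step 2: prey: 45+18-21=42; pred: 16+14-8=22
Step 3: prey: 42+16-27=31; pred: 22+18-11=29
Step 4: prey: 31+12-26=17; pred: 29+17-14=32
Step 5: prey: 17+6-16=7; pred: 32+10-16=26
Step 6: prey: 7+2-5=4; pred: 26+3-13=16
Step 7: prey: 4+1-1=4; pred: 16+1-8=9
Step 8: prey: 4+1-1=4; pred: 9+0-4=5
Step 9: prey: 4+1-0=5; pred: 5+0-2=3
Max prey = 45 at step 1

Answer: 45 1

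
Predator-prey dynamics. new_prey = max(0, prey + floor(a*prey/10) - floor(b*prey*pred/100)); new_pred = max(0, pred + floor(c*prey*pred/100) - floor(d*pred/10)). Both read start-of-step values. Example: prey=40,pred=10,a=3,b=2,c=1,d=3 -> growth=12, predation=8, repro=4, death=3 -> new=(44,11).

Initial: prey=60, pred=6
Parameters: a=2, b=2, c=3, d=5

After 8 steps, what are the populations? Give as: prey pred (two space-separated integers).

Step 1: prey: 60+12-7=65; pred: 6+10-3=13
Step 2: prey: 65+13-16=62; pred: 13+25-6=32
Step 3: prey: 62+12-39=35; pred: 32+59-16=75
Step 4: prey: 35+7-52=0; pred: 75+78-37=116
Step 5: prey: 0+0-0=0; pred: 116+0-58=58
Step 6: prey: 0+0-0=0; pred: 58+0-29=29
Step 7: prey: 0+0-0=0; pred: 29+0-14=15
Step 8: prey: 0+0-0=0; pred: 15+0-7=8

Answer: 0 8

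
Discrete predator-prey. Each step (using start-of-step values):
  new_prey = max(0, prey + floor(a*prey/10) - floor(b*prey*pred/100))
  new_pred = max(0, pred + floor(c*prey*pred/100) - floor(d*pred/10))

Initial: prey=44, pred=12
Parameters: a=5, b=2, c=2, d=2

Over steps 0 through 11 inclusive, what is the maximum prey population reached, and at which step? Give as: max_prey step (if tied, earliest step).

Answer: 62 2

Derivation:
Step 1: prey: 44+22-10=56; pred: 12+10-2=20
Step 2: prey: 56+28-22=62; pred: 20+22-4=38
Step 3: prey: 62+31-47=46; pred: 38+47-7=78
Step 4: prey: 46+23-71=0; pred: 78+71-15=134
Step 5: prey: 0+0-0=0; pred: 134+0-26=108
Step 6: prey: 0+0-0=0; pred: 108+0-21=87
Step 7: prey: 0+0-0=0; pred: 87+0-17=70
Step 8: prey: 0+0-0=0; pred: 70+0-14=56
Step 9: prey: 0+0-0=0; pred: 56+0-11=45
Step 10: prey: 0+0-0=0; pred: 45+0-9=36
Step 11: prey: 0+0-0=0; pred: 36+0-7=29
Max prey = 62 at step 2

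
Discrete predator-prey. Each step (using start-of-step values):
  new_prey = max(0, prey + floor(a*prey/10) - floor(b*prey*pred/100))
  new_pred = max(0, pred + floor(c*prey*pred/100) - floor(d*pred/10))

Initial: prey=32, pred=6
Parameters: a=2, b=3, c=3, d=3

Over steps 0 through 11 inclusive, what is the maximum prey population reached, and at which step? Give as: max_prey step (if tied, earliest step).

Step 1: prey: 32+6-5=33; pred: 6+5-1=10
Step 2: prey: 33+6-9=30; pred: 10+9-3=16
Step 3: prey: 30+6-14=22; pred: 16+14-4=26
Step 4: prey: 22+4-17=9; pred: 26+17-7=36
Step 5: prey: 9+1-9=1; pred: 36+9-10=35
Step 6: prey: 1+0-1=0; pred: 35+1-10=26
Step 7: prey: 0+0-0=0; pred: 26+0-7=19
Step 8: prey: 0+0-0=0; pred: 19+0-5=14
Step 9: prey: 0+0-0=0; pred: 14+0-4=10
Step 10: prey: 0+0-0=0; pred: 10+0-3=7
Step 11: prey: 0+0-0=0; pred: 7+0-2=5
Max prey = 33 at step 1

Answer: 33 1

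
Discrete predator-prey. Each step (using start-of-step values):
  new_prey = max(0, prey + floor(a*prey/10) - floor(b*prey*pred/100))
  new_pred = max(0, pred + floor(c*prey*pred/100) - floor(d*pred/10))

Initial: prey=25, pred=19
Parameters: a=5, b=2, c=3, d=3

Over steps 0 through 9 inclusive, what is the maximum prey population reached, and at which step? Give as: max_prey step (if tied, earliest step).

Step 1: prey: 25+12-9=28; pred: 19+14-5=28
Step 2: prey: 28+14-15=27; pred: 28+23-8=43
Step 3: prey: 27+13-23=17; pred: 43+34-12=65
Step 4: prey: 17+8-22=3; pred: 65+33-19=79
Step 5: prey: 3+1-4=0; pred: 79+7-23=63
Step 6: prey: 0+0-0=0; pred: 63+0-18=45
Step 7: prey: 0+0-0=0; pred: 45+0-13=32
Step 8: prey: 0+0-0=0; pred: 32+0-9=23
Step 9: prey: 0+0-0=0; pred: 23+0-6=17
Max prey = 28 at step 1

Answer: 28 1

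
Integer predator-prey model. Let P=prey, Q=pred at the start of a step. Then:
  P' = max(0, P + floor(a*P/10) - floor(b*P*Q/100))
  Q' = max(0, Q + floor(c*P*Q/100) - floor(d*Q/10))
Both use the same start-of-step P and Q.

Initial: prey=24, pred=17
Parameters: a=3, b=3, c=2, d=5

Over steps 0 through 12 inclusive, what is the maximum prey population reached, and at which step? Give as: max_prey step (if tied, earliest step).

Step 1: prey: 24+7-12=19; pred: 17+8-8=17
Step 2: prey: 19+5-9=15; pred: 17+6-8=15
Step 3: prey: 15+4-6=13; pred: 15+4-7=12
Step 4: prey: 13+3-4=12; pred: 12+3-6=9
Step 5: prey: 12+3-3=12; pred: 9+2-4=7
Step 6: prey: 12+3-2=13; pred: 7+1-3=5
Step 7: prey: 13+3-1=15; pred: 5+1-2=4
Step 8: prey: 15+4-1=18; pred: 4+1-2=3
Step 9: prey: 18+5-1=22; pred: 3+1-1=3
Step 10: prey: 22+6-1=27; pred: 3+1-1=3
Step 11: prey: 27+8-2=33; pred: 3+1-1=3
Step 12: prey: 33+9-2=40; pred: 3+1-1=3
Max prey = 40 at step 12

Answer: 40 12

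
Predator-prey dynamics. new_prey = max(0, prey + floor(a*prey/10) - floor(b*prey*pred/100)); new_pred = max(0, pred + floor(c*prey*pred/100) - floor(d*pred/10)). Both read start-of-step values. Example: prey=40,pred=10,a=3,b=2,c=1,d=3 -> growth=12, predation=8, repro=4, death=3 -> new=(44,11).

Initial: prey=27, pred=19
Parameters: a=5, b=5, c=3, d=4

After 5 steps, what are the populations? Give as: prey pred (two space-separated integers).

Answer: 1 8

Derivation:
Step 1: prey: 27+13-25=15; pred: 19+15-7=27
Step 2: prey: 15+7-20=2; pred: 27+12-10=29
Step 3: prey: 2+1-2=1; pred: 29+1-11=19
Step 4: prey: 1+0-0=1; pred: 19+0-7=12
Step 5: prey: 1+0-0=1; pred: 12+0-4=8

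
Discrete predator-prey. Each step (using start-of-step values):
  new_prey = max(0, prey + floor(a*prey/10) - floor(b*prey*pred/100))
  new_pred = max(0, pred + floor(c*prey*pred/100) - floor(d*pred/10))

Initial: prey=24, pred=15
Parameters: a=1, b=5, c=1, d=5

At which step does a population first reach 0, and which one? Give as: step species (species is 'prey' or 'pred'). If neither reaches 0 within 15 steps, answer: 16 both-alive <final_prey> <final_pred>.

Step 1: prey: 24+2-18=8; pred: 15+3-7=11
Step 2: prey: 8+0-4=4; pred: 11+0-5=6
Step 3: prey: 4+0-1=3; pred: 6+0-3=3
Step 4: prey: 3+0-0=3; pred: 3+0-1=2
Step 5: prey: 3+0-0=3; pred: 2+0-1=1
Step 6: prey: 3+0-0=3; pred: 1+0-0=1
Steps 7-15: state stable at prey=3, pred=1 (no change)
No extinction within 15 steps

Answer: 16 both-alive 3 1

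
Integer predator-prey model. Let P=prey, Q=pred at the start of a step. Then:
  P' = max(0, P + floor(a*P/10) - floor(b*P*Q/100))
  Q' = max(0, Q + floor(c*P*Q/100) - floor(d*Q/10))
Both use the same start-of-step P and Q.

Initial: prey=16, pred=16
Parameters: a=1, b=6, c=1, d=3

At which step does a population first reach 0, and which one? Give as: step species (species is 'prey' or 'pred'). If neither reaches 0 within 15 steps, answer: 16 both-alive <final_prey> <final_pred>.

Step 1: prey: 16+1-15=2; pred: 16+2-4=14
Step 2: prey: 2+0-1=1; pred: 14+0-4=10
Step 3: prey: 1+0-0=1; pred: 10+0-3=7
Step 4: prey: 1+0-0=1; pred: 7+0-2=5
Step 5: prey: 1+0-0=1; pred: 5+0-1=4
Step 6: prey: 1+0-0=1; pred: 4+0-1=3
Step 7: prey: 1+0-0=1; pred: 3+0-0=3
Steps 8-15: state stable at prey=1, pred=3 (no change)
No extinction within 15 steps

Answer: 16 both-alive 1 3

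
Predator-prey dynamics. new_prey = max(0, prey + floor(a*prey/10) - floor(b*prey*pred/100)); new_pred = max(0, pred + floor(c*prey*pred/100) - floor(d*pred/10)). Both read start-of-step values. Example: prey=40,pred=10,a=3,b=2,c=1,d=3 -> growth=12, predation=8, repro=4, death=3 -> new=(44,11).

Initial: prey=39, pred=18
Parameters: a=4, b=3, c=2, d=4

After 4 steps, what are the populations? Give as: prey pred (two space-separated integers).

Step 1: prey: 39+15-21=33; pred: 18+14-7=25
Step 2: prey: 33+13-24=22; pred: 25+16-10=31
Step 3: prey: 22+8-20=10; pred: 31+13-12=32
Step 4: prey: 10+4-9=5; pred: 32+6-12=26

Answer: 5 26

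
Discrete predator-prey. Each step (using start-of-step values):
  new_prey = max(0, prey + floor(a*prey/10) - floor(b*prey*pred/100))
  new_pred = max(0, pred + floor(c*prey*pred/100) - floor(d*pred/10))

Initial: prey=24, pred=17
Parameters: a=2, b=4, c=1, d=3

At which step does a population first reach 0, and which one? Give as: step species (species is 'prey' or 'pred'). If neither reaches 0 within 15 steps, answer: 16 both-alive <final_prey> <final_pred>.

Answer: 16 both-alive 3 3

Derivation:
Step 1: prey: 24+4-16=12; pred: 17+4-5=16
Step 2: prey: 12+2-7=7; pred: 16+1-4=13
Step 3: prey: 7+1-3=5; pred: 13+0-3=10
Step 4: prey: 5+1-2=4; pred: 10+0-3=7
Step 5: prey: 4+0-1=3; pred: 7+0-2=5
Step 6: prey: 3+0-0=3; pred: 5+0-1=4
Step 7: prey: 3+0-0=3; pred: 4+0-1=3
Step 8: prey: 3+0-0=3; pred: 3+0-0=3
Steps 9-15: state stable at prey=3, pred=3 (no change)
No extinction within 15 steps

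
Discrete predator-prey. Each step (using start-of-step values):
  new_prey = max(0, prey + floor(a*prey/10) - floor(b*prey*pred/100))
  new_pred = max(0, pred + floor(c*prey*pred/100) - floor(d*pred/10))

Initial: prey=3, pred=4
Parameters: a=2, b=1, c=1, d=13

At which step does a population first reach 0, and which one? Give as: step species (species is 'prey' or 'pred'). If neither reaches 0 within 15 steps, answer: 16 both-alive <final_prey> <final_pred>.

Step 1: prey: 3+0-0=3; pred: 4+0-5=0
First extinction: pred at step 1

Answer: 1 pred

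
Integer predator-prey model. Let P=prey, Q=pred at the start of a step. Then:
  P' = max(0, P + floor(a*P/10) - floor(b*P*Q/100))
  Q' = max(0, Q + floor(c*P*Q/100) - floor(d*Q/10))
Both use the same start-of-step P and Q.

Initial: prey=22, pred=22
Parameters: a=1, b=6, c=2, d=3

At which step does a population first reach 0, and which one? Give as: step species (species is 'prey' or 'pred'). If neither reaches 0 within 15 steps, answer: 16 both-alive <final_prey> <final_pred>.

Answer: 1 prey

Derivation:
Step 1: prey: 22+2-29=0; pred: 22+9-6=25
First extinction: prey at step 1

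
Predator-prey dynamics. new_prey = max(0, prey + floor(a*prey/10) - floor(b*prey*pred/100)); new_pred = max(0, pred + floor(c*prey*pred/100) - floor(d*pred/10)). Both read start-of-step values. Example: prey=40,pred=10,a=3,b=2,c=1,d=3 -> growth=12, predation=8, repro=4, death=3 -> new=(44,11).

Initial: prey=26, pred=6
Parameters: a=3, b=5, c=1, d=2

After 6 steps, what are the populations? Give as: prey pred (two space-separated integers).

Answer: 26 6

Derivation:
Step 1: prey: 26+7-7=26; pred: 6+1-1=6
Step 2: prey: 26+7-7=26; pred: 6+1-1=6
Step 3: prey: 26+7-7=26; pred: 6+1-1=6
Step 4: prey: 26+7-7=26; pred: 6+1-1=6
Step 5: prey: 26+7-7=26; pred: 6+1-1=6
Step 6: prey: 26+7-7=26; pred: 6+1-1=6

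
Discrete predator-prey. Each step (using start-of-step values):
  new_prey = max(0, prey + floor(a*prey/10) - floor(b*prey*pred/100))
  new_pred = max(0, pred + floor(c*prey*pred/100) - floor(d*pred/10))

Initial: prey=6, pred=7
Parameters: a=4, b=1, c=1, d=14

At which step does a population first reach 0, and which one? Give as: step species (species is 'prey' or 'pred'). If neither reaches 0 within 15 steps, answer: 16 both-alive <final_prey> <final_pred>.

Answer: 1 pred

Derivation:
Step 1: prey: 6+2-0=8; pred: 7+0-9=0
First extinction: pred at step 1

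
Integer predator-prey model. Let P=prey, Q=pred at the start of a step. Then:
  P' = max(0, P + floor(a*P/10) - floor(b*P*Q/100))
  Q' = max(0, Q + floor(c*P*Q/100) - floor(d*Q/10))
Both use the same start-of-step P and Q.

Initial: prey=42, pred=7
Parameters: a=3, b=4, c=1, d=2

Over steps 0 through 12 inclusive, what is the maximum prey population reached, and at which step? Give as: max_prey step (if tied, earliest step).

Step 1: prey: 42+12-11=43; pred: 7+2-1=8
Step 2: prey: 43+12-13=42; pred: 8+3-1=10
Step 3: prey: 42+12-16=38; pred: 10+4-2=12
Step 4: prey: 38+11-18=31; pred: 12+4-2=14
Step 5: prey: 31+9-17=23; pred: 14+4-2=16
Step 6: prey: 23+6-14=15; pred: 16+3-3=16
Step 7: prey: 15+4-9=10; pred: 16+2-3=15
Step 8: prey: 10+3-6=7; pred: 15+1-3=13
Step 9: prey: 7+2-3=6; pred: 13+0-2=11
Step 10: prey: 6+1-2=5; pred: 11+0-2=9
Step 11: prey: 5+1-1=5; pred: 9+0-1=8
Step 12: prey: 5+1-1=5; pred: 8+0-1=7
Max prey = 43 at step 1

Answer: 43 1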